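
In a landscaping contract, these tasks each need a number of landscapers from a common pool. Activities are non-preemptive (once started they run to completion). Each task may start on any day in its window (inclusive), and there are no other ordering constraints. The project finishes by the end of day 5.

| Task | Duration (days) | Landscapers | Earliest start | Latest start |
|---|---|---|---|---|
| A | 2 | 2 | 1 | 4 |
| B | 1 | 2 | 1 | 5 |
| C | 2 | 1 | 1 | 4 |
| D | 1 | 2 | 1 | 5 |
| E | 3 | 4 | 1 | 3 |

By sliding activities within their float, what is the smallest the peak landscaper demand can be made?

Early-start (A@1, B@1, C@1, D@1, E@1) gives peak 11: d1:11  d2:7  d3:4  d4:0  d5:0.
Shift D→2, E→3.
Schedule A@1, B@1, C@1, D@2, E@3: d1:5  d2:5  d3:4  d4:4  d5:4 — peak 5.
Total landscaper-days = 22 over 5 days ⇒ peak ≥ ⌈22/5⌉ = 5, so 5 is optimal.

5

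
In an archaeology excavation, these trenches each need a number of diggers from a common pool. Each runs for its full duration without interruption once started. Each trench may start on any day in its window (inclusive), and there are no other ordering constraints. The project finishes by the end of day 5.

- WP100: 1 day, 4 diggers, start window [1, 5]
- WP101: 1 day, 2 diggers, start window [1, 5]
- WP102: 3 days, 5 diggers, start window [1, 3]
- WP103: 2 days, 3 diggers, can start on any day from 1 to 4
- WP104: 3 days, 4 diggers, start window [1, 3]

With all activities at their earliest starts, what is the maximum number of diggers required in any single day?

Early-start schedule: WP100@1, WP101@1, WP102@1, WP103@1, WP104@1.
Load per day: day 1: 18, day 2: 12, day 3: 9, day 4: 0, day 5: 0.
Peak is 18.

18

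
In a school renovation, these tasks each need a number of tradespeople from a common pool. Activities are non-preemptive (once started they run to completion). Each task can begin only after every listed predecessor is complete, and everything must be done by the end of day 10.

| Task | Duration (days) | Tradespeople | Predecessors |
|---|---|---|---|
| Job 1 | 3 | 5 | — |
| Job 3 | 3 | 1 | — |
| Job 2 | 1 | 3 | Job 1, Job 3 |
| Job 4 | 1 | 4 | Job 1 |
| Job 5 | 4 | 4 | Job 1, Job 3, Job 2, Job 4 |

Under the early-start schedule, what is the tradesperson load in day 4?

At early start, day 4 has: Job 2, Job 4.
Demand: 3 + 4 = 7.

7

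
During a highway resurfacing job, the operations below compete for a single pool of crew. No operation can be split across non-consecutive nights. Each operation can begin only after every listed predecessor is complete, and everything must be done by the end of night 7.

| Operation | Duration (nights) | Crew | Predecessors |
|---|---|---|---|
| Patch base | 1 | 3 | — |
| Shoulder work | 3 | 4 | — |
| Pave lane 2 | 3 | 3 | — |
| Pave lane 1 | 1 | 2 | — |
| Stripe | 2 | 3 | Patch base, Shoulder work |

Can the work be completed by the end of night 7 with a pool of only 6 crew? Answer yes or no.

yes

Schedule Patch base@1, Shoulder work@2, Pave lane 2@5, Pave lane 1@1, Stripe@5: n1:5  n2:4  n3:4  n4:4  n5:6  n6:6  n7:3 — peak 6 ≤ 6.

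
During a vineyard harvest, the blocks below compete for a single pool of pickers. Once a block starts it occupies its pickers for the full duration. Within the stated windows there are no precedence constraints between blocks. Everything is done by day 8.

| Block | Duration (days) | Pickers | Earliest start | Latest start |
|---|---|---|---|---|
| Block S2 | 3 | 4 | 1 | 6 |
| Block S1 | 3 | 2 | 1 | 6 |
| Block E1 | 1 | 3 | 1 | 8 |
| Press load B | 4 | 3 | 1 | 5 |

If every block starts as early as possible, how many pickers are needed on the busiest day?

Early-start schedule: Block S2@1, Block S1@1, Block E1@1, Press load B@1.
Load per day: day 1: 12, day 2: 9, day 3: 9, day 4: 3, day 5: 0, day 6: 0, day 7: 0, day 8: 0.
Peak is 12.

12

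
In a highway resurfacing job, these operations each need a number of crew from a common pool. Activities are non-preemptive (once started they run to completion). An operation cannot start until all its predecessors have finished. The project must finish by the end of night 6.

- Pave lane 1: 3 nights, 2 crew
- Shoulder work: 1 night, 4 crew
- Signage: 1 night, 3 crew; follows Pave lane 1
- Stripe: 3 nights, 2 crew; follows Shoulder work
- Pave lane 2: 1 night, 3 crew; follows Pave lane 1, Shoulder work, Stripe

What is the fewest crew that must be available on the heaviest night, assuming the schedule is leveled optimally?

Early-start (Pave lane 1@1, Shoulder work@1, Signage@4, Stripe@2, Pave lane 2@5) gives peak 6: n1:6  n2:4  n3:4  n4:5  n5:3  n6:0.
Shift Pave lane 1→2, Signage→5, Pave lane 2→6.
Schedule Pave lane 1@2, Shoulder work@1, Signage@5, Stripe@2, Pave lane 2@6: n1:4  n2:4  n3:4  n4:4  n5:3  n6:3 — peak 4.
Total crew member-nights = 22 over 6 nights ⇒ peak ≥ ⌈22/6⌉ = 4, so 4 is optimal.

4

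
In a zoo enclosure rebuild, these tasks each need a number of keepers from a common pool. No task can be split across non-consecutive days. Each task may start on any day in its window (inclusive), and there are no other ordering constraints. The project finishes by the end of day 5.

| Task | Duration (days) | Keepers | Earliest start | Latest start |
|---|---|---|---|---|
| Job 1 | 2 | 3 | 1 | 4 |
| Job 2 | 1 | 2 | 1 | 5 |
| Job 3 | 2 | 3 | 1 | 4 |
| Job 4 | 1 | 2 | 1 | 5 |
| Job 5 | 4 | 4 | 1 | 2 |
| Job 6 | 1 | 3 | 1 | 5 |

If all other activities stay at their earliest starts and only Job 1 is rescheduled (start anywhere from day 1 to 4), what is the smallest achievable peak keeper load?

14

Job 1@1: d1:17  d2:10  d3:4  d4:4  d5:0 → peak 17
Job 1@2: d1:14  d2:10  d3:7  d4:4  d5:0 → peak 14
Job 1@3: d1:14  d2:7  d3:7  d4:7  d5:0 → peak 14
Job 1@4: d1:14  d2:7  d3:4  d4:7  d5:3 → peak 14
Best is Job 1@2, peak 14.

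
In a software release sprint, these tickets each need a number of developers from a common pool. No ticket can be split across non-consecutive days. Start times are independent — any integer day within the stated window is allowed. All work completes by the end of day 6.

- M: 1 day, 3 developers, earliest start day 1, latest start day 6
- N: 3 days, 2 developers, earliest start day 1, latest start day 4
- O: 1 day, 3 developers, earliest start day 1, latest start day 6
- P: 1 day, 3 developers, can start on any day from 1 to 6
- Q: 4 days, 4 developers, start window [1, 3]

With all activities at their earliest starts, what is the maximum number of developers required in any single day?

Early-start schedule: M@1, N@1, O@1, P@1, Q@1.
Load per day: day 1: 15, day 2: 6, day 3: 6, day 4: 4, day 5: 0, day 6: 0.
Peak is 15.

15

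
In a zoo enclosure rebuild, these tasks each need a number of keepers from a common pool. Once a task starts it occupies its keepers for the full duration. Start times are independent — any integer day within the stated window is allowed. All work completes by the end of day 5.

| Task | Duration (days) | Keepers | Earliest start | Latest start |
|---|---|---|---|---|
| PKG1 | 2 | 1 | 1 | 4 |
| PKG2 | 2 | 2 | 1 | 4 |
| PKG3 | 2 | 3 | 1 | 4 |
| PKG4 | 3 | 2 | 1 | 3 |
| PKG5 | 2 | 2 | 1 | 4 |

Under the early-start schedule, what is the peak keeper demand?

Early-start schedule: PKG1@1, PKG2@1, PKG3@1, PKG4@1, PKG5@1.
Load per day: day 1: 10, day 2: 10, day 3: 2, day 4: 0, day 5: 0.
Peak is 10.

10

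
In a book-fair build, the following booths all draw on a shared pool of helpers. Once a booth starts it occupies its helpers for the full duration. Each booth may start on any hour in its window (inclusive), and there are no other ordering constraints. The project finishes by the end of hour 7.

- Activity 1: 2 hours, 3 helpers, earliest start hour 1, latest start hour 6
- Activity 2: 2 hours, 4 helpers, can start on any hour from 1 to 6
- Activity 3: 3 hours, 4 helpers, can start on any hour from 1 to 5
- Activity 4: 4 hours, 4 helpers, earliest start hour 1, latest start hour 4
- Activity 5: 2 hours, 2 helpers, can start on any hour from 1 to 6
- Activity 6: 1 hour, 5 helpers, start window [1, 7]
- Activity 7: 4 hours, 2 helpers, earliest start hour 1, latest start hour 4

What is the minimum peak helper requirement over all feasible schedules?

Early-start (Activity 1@1, Activity 2@1, Activity 3@1, Activity 4@1, Activity 5@1, Activity 6@1, Activity 7@1) gives peak 24: h1:24  h2:19  h3:10  h4:6  h5:0  h6:0  h7:0.
Shift Activity 3→5, Activity 4→3, Activity 5→3, Activity 6→7.
Schedule Activity 1@1, Activity 2@1, Activity 3@5, Activity 4@3, Activity 5@3, Activity 6@7, Activity 7@1: h1:9  h2:9  h3:8  h4:8  h5:8  h6:8  h7:9 — peak 9.
Total helper-hours = 59 over 7 hours ⇒ peak ≥ ⌈59/7⌉ = 9, so 9 is optimal.

9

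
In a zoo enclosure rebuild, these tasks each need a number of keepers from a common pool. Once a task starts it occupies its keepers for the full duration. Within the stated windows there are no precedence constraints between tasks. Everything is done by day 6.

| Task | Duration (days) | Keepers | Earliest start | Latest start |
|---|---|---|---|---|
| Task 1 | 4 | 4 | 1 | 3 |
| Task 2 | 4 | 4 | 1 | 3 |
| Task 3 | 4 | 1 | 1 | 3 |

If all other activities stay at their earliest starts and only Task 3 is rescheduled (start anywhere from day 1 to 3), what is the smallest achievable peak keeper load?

9

Task 3@1: d1:9  d2:9  d3:9  d4:9  d5:0  d6:0 → peak 9
Task 3@2: d1:8  d2:9  d3:9  d4:9  d5:1  d6:0 → peak 9
Task 3@3: d1:8  d2:8  d3:9  d4:9  d5:1  d6:1 → peak 9
Best is Task 3@1, peak 9.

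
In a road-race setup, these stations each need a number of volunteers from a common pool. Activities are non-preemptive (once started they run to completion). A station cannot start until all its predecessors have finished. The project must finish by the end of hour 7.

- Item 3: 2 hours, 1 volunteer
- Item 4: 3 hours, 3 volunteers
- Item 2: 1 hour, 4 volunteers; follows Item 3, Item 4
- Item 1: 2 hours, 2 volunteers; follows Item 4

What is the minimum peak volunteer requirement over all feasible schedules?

Early-start (Item 3@1, Item 4@1, Item 2@4, Item 1@4) gives peak 6: h1:4  h2:4  h3:3  h4:6  h5:2  h6:0  h7:0.
Shift Item 1→5.
Schedule Item 3@1, Item 4@1, Item 2@4, Item 1@5: h1:4  h2:4  h3:3  h4:4  h5:2  h6:2  h7:0 — peak 4.

4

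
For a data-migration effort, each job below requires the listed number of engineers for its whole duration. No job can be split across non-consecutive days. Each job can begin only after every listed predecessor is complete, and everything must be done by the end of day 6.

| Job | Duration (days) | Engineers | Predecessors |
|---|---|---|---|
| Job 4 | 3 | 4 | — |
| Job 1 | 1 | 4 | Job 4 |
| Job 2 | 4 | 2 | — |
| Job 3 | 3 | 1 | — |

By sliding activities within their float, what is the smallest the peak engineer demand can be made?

6

Early-start (Job 4@1, Job 1@4, Job 2@1, Job 3@1) gives peak 7: d1:7  d2:7  d3:7  d4:6  d5:0  d6:0.
Shift Job 1→5, Job 3→4.
Schedule Job 4@1, Job 1@5, Job 2@1, Job 3@4: d1:6  d2:6  d3:6  d4:3  d5:5  d6:1 — peak 6.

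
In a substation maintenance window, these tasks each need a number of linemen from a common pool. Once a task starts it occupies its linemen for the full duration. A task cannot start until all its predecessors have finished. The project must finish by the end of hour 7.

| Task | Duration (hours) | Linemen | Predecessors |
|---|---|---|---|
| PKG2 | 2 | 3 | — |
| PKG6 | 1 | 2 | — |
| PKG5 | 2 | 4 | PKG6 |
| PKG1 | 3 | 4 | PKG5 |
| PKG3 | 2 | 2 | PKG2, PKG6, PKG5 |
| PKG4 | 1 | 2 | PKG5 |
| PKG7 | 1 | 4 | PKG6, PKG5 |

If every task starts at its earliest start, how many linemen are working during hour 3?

At early start, hour 3 has: PKG5.
Demand: 4 = 4.

4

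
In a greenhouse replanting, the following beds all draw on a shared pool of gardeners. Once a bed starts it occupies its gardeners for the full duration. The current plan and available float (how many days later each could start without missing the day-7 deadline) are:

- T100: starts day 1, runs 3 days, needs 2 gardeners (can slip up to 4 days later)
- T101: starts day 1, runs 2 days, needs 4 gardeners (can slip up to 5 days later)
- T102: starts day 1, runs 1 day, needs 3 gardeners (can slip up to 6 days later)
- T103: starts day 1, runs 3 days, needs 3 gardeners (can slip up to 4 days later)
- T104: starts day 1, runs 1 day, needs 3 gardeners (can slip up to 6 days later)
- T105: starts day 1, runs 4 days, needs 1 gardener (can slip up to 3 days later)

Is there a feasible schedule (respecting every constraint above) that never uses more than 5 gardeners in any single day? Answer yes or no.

Schedule T100@1, T101@4, T102@6, T103@1, T104@7, T105@4: d1:5  d2:5  d3:5  d4:5  d5:5  d6:4  d7:4 — peak 5 ≤ 5.

yes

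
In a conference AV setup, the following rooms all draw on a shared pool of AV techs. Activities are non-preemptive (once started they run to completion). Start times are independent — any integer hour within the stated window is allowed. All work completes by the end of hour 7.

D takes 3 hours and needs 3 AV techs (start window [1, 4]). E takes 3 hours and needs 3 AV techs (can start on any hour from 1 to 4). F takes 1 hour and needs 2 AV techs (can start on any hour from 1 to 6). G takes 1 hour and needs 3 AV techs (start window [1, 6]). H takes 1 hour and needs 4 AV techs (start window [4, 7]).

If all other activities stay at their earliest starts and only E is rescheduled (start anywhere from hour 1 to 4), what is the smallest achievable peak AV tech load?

8

E@1: h1:11  h2:6  h3:6  h4:4  h5:0  h6:0  h7:0 → peak 11
E@2: h1:8  h2:6  h3:6  h4:7  h5:0  h6:0  h7:0 → peak 8
E@3: h1:8  h2:3  h3:6  h4:7  h5:3  h6:0  h7:0 → peak 8
E@4: h1:8  h2:3  h3:3  h4:7  h5:3  h6:3  h7:0 → peak 8
Best is E@2, peak 8.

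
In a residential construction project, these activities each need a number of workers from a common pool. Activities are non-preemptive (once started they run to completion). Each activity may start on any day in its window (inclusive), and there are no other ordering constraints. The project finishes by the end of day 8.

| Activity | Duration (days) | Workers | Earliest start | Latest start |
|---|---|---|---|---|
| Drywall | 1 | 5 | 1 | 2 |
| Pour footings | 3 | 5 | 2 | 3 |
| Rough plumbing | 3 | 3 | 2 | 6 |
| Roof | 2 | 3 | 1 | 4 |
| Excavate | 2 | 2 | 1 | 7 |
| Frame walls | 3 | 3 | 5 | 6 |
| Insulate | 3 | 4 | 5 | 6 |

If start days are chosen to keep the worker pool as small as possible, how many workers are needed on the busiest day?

Early-start (Drywall@1, Pour footings@2, Rough plumbing@2, Roof@1, Excavate@1, Frame walls@5, Insulate@5) gives peak 13: d1:10  d2:13  d3:8  d4:8  d5:7  d6:7  d7:7  d8:0.
Shift Rough plumbing→3, Excavate→5, Insulate→6.
Schedule Drywall@1, Pour footings@2, Rough plumbing@3, Roof@1, Excavate@5, Frame walls@5, Insulate@6: d1:8  d2:8  d3:8  d4:8  d5:8  d6:9  d7:7  d8:4 — peak 9.

9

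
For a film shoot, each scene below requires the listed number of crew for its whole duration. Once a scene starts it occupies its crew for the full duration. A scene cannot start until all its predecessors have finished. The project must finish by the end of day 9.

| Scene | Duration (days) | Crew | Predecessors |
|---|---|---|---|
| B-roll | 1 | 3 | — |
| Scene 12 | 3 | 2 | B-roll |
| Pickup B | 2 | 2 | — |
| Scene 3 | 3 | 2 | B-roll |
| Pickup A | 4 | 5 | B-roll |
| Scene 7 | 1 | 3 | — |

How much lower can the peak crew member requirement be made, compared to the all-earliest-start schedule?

Early-start peak: d1:8  d2:11  d3:9  d4:9  d5:5  d6:0  d7:0  d8:0  d9:0 ⇒ 11.
Leveled (B-roll@1, Scene 12@2, Pickup B@1, Scene 3@3, Pickup A@6, Scene 7@5): d1:5  d2:4  d3:4  d4:4  d5:5  d6:5  d7:5  d8:5  d9:5 ⇒ 5.
Reduction 11 − 5 = 6.

6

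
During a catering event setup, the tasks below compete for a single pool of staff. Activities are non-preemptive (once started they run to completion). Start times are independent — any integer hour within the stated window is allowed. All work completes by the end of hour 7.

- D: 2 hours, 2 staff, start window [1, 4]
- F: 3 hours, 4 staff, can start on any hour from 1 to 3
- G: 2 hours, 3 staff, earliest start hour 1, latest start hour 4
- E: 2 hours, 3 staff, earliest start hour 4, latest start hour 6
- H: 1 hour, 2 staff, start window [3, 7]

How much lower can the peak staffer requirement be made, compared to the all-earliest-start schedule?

Early-start peak: h1:9  h2:9  h3:6  h4:3  h5:3  h6:0  h7:0 ⇒ 9.
Leveled (D@1, F@3, G@1, E@6, H@6): h1:5  h2:5  h3:4  h4:4  h5:4  h6:5  h7:3 ⇒ 5.
Reduction 9 − 5 = 4.

4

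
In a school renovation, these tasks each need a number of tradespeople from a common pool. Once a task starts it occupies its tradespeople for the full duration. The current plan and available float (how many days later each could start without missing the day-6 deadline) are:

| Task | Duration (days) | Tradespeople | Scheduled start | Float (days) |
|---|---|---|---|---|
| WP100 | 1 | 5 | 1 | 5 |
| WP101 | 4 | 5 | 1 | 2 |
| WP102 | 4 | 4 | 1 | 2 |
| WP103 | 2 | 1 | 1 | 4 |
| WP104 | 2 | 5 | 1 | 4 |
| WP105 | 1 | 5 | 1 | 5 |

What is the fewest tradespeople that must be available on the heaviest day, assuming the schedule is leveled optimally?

Early-start (WP100@1, WP101@1, WP102@1, WP103@1, WP104@1, WP105@1) gives peak 25: d1:25  d2:15  d3:9  d4:9  d5:0  d6:0.
Shift WP102→2, WP103→2, WP104→5, WP105→6.
Schedule WP100@1, WP101@1, WP102@2, WP103@2, WP104@5, WP105@6: d1:10  d2:10  d3:10  d4:9  d5:9  d6:10 — peak 10.
Total tradesperson-days = 58 over 6 days ⇒ peak ≥ ⌈58/6⌉ = 10, so 10 is optimal.

10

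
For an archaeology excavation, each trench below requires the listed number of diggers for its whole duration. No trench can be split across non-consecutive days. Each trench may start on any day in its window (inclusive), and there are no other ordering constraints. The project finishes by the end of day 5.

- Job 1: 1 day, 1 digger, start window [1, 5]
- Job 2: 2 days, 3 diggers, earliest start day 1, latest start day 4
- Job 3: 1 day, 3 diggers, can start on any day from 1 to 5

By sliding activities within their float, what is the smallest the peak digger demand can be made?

Early-start (Job 1@1, Job 2@1, Job 3@1) gives peak 7: d1:7  d2:3  d3:0  d4:0  d5:0.
Shift Job 2→2, Job 3→4.
Schedule Job 1@1, Job 2@2, Job 3@4: d1:1  d2:3  d3:3  d4:3  d5:0 — peak 3.

3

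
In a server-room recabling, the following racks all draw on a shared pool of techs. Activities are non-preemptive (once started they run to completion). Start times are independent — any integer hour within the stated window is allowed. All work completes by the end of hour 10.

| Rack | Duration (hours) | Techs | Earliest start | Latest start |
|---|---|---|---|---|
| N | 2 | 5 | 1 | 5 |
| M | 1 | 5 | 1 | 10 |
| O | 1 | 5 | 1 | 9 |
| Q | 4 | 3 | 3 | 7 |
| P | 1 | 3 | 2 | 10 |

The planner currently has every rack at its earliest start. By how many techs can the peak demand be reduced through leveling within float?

10

Early-start peak: h1:15  h2:8  h3:3  h4:3  h5:3  h6:3  h7:0  h8:0  h9:0  h10:0 ⇒ 15.
Leveled (N@1, M@3, O@4, Q@5, P@9): h1:5  h2:5  h3:5  h4:5  h5:3  h6:3  h7:3  h8:3  h9:3  h10:0 ⇒ 5.
Reduction 15 − 5 = 10.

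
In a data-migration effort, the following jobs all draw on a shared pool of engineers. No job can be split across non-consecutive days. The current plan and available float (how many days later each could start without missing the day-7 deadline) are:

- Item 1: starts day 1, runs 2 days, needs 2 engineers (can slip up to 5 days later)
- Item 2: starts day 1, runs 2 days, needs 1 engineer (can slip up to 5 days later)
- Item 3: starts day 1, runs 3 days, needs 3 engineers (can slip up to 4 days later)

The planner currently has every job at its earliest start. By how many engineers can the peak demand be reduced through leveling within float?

3

Early-start peak: d1:6  d2:6  d3:3  d4:0  d5:0  d6:0  d7:0 ⇒ 6.
Leveled (Item 1@1, Item 2@1, Item 3@3): d1:3  d2:3  d3:3  d4:3  d5:3  d6:0  d7:0 ⇒ 3.
Reduction 6 − 3 = 3.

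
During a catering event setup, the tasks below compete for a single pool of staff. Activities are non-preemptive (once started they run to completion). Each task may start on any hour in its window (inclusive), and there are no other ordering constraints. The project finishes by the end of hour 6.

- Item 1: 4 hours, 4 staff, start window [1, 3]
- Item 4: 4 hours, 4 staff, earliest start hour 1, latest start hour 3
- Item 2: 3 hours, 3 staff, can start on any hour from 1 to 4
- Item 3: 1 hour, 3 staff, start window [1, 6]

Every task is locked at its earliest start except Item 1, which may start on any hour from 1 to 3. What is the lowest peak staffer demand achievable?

11

Item 1@1: h1:14  h2:11  h3:11  h4:8  h5:0  h6:0 → peak 14
Item 1@2: h1:10  h2:11  h3:11  h4:8  h5:4  h6:0 → peak 11
Item 1@3: h1:10  h2:7  h3:11  h4:8  h5:4  h6:4 → peak 11
Best is Item 1@2, peak 11.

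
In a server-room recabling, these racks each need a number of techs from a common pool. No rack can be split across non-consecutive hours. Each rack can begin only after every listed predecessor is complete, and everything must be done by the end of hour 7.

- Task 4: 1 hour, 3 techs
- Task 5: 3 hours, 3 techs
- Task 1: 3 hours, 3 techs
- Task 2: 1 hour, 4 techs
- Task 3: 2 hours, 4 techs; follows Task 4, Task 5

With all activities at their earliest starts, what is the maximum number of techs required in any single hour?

Early-start schedule: Task 4@1, Task 5@1, Task 1@1, Task 2@1, Task 3@4.
Load per hour: hour 1: 13, hour 2: 6, hour 3: 6, hour 4: 4, hour 5: 4, hour 6: 0, hour 7: 0.
Peak is 13.

13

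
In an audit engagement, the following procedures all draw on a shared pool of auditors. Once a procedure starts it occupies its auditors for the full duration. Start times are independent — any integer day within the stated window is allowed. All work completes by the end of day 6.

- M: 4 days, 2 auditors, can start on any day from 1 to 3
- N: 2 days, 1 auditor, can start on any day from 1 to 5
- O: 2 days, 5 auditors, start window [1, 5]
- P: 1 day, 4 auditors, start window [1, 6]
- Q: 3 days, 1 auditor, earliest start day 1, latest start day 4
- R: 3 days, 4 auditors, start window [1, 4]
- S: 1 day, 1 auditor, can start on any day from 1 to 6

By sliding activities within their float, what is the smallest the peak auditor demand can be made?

7

Early-start (M@1, N@1, O@1, P@1, Q@1, R@1, S@1) gives peak 18: d1:18  d2:13  d3:7  d4:2  d5:0  d6:0.
Shift O→5, Q→3, R→2, S→5.
Schedule M@1, N@1, O@5, P@1, Q@3, R@2, S@5: d1:7  d2:7  d3:7  d4:7  d5:7  d6:5 — peak 7.
Total auditor-days = 40 over 6 days ⇒ peak ≥ ⌈40/6⌉ = 7, so 7 is optimal.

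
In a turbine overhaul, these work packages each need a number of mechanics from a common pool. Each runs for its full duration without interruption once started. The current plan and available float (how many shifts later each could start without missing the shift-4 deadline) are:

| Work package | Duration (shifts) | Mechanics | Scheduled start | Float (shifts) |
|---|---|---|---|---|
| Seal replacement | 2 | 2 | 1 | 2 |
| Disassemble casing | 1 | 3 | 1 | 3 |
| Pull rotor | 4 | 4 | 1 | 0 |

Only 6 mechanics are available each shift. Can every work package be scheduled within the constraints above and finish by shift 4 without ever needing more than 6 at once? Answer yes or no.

The minimum achievable peak is 7; 6 < 7, so no feasible schedule stays within the cap.

no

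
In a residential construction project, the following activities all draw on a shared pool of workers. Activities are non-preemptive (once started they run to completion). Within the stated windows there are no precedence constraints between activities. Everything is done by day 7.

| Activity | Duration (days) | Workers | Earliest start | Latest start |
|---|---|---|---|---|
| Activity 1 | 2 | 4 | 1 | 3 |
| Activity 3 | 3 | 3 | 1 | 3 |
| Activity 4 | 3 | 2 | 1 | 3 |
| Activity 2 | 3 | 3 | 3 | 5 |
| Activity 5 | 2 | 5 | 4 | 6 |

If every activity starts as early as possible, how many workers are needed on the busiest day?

Early-start schedule: Activity 1@1, Activity 3@1, Activity 4@1, Activity 2@3, Activity 5@4.
Load per day: day 1: 9, day 2: 9, day 3: 8, day 4: 8, day 5: 8, day 6: 0, day 7: 0.
Peak is 9.

9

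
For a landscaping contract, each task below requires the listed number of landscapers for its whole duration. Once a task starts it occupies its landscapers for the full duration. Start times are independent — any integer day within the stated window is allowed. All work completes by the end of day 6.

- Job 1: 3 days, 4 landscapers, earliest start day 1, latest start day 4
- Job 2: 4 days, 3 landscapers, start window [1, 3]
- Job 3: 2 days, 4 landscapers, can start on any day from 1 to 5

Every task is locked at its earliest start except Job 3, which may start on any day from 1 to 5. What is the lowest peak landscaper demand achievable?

Job 3@1: d1:11  d2:11  d3:7  d4:3  d5:0  d6:0 → peak 11
Job 3@2: d1:7  d2:11  d3:11  d4:3  d5:0  d6:0 → peak 11
Job 3@3: d1:7  d2:7  d3:11  d4:7  d5:0  d6:0 → peak 11
Job 3@4: d1:7  d2:7  d3:7  d4:7  d5:4  d6:0 → peak 7
Job 3@5: d1:7  d2:7  d3:7  d4:3  d5:4  d6:4 → peak 7
Best is Job 3@4, peak 7.

7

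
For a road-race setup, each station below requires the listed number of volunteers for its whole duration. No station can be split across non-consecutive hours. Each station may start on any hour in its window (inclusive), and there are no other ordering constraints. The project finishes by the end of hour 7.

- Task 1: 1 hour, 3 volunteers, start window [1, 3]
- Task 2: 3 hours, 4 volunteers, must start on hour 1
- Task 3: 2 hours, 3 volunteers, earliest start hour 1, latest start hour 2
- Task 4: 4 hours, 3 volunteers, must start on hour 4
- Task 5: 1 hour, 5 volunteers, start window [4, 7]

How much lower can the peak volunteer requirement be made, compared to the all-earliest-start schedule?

Early-start peak: h1:10  h2:7  h3:4  h4:8  h5:3  h6:3  h7:3 ⇒ 10.
Leveled (Task 1@1, Task 2@1, Task 3@2, Task 4@4, Task 5@4): h1:7  h2:7  h3:7  h4:8  h5:3  h6:3  h7:3 ⇒ 8.
Reduction 10 − 8 = 2.

2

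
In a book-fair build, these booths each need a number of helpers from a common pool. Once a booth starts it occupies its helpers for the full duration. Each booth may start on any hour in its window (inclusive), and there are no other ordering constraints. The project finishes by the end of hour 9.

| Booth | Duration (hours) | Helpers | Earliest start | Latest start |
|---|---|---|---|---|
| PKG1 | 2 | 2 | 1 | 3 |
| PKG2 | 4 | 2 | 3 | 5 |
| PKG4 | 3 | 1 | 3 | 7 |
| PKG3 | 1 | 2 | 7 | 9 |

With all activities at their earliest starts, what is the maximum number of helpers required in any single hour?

3

Early-start schedule: PKG1@1, PKG2@3, PKG4@3, PKG3@7.
Load per hour: hour 1: 2, hour 2: 2, hour 3: 3, hour 4: 3, hour 5: 3, hour 6: 2, hour 7: 2, hour 8: 0, hour 9: 0.
Peak is 3.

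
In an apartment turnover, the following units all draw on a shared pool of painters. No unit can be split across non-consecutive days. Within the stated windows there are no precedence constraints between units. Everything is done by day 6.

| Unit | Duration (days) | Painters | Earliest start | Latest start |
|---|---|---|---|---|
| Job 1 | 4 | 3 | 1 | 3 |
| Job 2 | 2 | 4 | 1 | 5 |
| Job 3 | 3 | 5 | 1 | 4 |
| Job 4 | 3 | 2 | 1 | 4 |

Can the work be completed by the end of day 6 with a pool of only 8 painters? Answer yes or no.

yes

Schedule Job 1@1, Job 2@5, Job 3@1, Job 4@4: d1:8  d2:8  d3:8  d4:5  d5:6  d6:6 — peak 8 ≤ 8.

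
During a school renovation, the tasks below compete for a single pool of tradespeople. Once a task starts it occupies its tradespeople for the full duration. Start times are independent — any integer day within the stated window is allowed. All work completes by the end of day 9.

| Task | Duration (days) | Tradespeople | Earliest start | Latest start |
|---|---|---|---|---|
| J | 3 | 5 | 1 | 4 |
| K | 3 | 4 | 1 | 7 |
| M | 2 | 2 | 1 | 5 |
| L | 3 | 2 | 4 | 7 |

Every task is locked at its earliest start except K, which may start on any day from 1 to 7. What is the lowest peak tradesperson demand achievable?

7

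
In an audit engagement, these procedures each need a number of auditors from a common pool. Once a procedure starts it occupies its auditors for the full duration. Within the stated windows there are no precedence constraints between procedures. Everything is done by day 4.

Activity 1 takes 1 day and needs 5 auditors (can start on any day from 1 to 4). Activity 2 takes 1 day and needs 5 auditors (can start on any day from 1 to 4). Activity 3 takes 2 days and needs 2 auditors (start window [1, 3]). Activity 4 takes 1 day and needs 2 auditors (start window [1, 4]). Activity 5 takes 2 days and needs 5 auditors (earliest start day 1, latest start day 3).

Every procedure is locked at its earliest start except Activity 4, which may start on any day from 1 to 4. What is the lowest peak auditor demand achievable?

17

Activity 4@1: d1:19  d2:7  d3:0  d4:0 → peak 19
Activity 4@2: d1:17  d2:9  d3:0  d4:0 → peak 17
Activity 4@3: d1:17  d2:7  d3:2  d4:0 → peak 17
Activity 4@4: d1:17  d2:7  d3:0  d4:2 → peak 17
Best is Activity 4@2, peak 17.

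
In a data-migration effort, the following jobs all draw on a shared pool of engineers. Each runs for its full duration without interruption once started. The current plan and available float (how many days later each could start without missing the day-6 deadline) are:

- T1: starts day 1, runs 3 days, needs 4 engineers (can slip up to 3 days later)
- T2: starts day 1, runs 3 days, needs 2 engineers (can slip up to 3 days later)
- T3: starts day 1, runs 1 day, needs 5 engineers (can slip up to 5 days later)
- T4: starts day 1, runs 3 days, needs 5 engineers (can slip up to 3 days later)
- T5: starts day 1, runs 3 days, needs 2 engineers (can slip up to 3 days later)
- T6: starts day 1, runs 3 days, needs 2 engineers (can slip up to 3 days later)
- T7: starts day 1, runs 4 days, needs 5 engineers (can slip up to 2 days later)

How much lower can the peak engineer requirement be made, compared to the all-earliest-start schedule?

12

Early-start peak: d1:25  d2:20  d3:20  d4:5  d5:0  d6:0 ⇒ 25.
Leveled (T1@1, T2@1, T3@1, T4@4, T5@1, T6@4, T7@2): d1:13  d2:13  d3:13  d4:12  d5:12  d6:7 ⇒ 13.
Reduction 25 − 13 = 12.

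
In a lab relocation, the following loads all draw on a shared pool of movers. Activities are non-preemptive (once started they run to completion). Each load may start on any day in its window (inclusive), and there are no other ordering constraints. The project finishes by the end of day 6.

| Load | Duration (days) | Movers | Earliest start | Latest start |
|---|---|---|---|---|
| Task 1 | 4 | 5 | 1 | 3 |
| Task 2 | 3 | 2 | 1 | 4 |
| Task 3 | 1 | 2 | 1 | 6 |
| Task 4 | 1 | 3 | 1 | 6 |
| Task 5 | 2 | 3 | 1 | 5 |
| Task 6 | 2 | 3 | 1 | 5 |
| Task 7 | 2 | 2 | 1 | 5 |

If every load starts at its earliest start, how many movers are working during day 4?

5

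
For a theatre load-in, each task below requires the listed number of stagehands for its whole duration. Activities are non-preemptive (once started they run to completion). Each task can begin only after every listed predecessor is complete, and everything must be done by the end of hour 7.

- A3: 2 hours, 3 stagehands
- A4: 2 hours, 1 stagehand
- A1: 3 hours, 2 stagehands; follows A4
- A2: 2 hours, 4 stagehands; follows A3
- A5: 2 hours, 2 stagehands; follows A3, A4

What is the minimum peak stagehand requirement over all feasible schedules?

4

Early-start (A3@1, A4@1, A1@3, A2@3, A5@3) gives peak 8: h1:4  h2:4  h3:8  h4:8  h5:2  h6:0  h7:0.
Shift A2→6.
Schedule A3@1, A4@1, A1@3, A2@6, A5@3: h1:4  h2:4  h3:4  h4:4  h5:2  h6:4  h7:4 — peak 4.
Total stagehand-hours = 26 over 7 hours ⇒ peak ≥ ⌈26/7⌉ = 4, so 4 is optimal.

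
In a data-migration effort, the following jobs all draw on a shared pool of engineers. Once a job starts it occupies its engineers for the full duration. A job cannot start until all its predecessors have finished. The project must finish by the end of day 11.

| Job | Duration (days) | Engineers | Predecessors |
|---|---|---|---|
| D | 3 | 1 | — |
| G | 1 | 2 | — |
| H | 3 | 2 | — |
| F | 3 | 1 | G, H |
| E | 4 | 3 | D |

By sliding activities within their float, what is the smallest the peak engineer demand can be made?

Early-start (D@1, G@1, H@1, F@4, E@4) gives peak 5: d1:5  d2:3  d3:3  d4:4  d5:4  d6:4  d7:3  d8:0  d9:0  d10:0  d11:0.
Shift H→2, F→5, E→8.
Schedule D@1, G@1, H@2, F@5, E@8: d1:3  d2:3  d3:3  d4:2  d5:1  d6:1  d7:1  d8:3  d9:3  d10:3  d11:3 — peak 3.
Total engineer-days = 26 over 11 days ⇒ peak ≥ ⌈26/11⌉ = 3, so 3 is optimal.

3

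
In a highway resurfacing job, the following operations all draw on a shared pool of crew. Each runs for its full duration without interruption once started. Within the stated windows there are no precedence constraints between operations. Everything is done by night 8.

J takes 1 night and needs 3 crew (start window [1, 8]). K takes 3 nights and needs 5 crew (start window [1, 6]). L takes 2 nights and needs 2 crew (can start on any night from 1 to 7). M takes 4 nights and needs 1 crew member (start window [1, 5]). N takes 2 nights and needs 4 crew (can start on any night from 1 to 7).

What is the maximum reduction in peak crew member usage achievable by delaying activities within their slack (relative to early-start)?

10

Early-start peak: n1:15  n2:12  n3:6  n4:1  n5:0  n6:0  n7:0  n8:0 ⇒ 15.
Leveled (J@1, K@2, L@5, M@5, N@7): n1:3  n2:5  n3:5  n4:5  n5:3  n6:3  n7:5  n8:5 ⇒ 5.
Reduction 15 − 5 = 10.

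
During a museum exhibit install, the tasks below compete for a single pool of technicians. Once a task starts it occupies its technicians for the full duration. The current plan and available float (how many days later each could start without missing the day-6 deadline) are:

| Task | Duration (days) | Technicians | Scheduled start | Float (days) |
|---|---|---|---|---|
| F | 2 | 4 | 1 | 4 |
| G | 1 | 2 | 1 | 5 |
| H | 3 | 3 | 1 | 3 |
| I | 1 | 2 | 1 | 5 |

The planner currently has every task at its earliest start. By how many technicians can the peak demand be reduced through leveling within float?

7

Early-start peak: d1:11  d2:7  d3:3  d4:0  d5:0  d6:0 ⇒ 11.
Leveled (F@1, G@3, H@4, I@3): d1:4  d2:4  d3:4  d4:3  d5:3  d6:3 ⇒ 4.
Reduction 11 − 4 = 7.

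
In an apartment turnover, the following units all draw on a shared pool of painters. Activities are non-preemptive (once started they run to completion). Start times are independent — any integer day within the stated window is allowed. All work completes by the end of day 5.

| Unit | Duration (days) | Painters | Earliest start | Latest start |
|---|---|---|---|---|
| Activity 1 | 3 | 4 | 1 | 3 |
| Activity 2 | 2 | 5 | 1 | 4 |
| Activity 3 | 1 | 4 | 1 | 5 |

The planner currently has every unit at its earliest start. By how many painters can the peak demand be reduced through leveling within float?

Early-start peak: d1:13  d2:9  d3:4  d4:0  d5:0 ⇒ 13.
Leveled (Activity 1@1, Activity 2@4, Activity 3@1): d1:8  d2:4  d3:4  d4:5  d5:5 ⇒ 8.
Reduction 13 − 8 = 5.

5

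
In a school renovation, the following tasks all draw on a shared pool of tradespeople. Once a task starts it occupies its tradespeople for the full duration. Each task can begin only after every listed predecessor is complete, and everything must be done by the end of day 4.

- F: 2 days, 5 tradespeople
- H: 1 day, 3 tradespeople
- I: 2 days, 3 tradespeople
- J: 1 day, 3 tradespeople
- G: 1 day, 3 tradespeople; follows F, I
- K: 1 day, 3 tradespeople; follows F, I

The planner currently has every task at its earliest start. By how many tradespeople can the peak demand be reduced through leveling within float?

Early-start peak: d1:14  d2:8  d3:6  d4:0 ⇒ 14.
Leveled (F@1, H@1, I@2, J@3, G@4, K@4): d1:8  d2:8  d3:6  d4:6 ⇒ 8.
Reduction 14 − 8 = 6.

6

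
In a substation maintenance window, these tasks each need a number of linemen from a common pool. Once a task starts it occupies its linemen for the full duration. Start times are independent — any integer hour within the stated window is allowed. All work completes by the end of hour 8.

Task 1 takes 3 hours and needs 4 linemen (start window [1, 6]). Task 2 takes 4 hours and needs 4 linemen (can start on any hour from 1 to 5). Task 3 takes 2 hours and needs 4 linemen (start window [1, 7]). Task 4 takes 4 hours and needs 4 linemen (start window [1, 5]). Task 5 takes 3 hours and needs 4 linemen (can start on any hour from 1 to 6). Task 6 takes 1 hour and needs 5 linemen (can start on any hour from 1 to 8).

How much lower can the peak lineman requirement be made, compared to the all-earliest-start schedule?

13

Early-start peak: h1:25  h2:20  h3:16  h4:8  h5:0  h6:0  h7:0  h8:0 ⇒ 25.
Leveled (Task 1@1, Task 2@1, Task 3@1, Task 4@3, Task 5@4, Task 6@7): h1:12  h2:12  h3:12  h4:12  h5:8  h6:8  h7:5  h8:0 ⇒ 12.
Reduction 25 − 12 = 13.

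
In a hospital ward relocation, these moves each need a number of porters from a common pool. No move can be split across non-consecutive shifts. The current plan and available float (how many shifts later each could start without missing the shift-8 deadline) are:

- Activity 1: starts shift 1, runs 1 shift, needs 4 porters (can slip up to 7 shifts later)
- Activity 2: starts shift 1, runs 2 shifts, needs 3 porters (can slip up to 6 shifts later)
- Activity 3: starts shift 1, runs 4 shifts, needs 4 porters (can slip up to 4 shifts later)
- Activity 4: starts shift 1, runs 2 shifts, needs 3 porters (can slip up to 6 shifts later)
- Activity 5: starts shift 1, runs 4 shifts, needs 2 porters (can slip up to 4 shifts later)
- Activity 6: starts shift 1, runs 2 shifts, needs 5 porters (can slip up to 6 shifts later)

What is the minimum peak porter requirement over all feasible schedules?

7

Early-start (Activity 1@1, Activity 2@1, Activity 3@1, Activity 4@1, Activity 5@1, Activity 6@1) gives peak 21: s1:21  s2:17  s3:6  s4:6  s5:0  s6:0  s7:0  s8:0.
Shift Activity 3→2, Activity 4→3, Activity 5→5, Activity 6→6.
Schedule Activity 1@1, Activity 2@1, Activity 3@2, Activity 4@3, Activity 5@5, Activity 6@6: s1:7  s2:7  s3:7  s4:7  s5:6  s6:7  s7:7  s8:2 — peak 7.
Total porter-shifts = 50 over 8 shifts ⇒ peak ≥ ⌈50/8⌉ = 7, so 7 is optimal.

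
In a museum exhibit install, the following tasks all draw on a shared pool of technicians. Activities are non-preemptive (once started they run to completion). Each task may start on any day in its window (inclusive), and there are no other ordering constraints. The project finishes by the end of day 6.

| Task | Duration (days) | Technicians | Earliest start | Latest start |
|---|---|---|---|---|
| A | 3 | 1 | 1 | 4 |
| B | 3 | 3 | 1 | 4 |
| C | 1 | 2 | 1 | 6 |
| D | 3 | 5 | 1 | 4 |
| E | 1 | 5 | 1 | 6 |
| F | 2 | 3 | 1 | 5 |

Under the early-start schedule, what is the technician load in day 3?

At early start, day 3 has: A, B, D.
Demand: 1 + 3 + 5 = 9.

9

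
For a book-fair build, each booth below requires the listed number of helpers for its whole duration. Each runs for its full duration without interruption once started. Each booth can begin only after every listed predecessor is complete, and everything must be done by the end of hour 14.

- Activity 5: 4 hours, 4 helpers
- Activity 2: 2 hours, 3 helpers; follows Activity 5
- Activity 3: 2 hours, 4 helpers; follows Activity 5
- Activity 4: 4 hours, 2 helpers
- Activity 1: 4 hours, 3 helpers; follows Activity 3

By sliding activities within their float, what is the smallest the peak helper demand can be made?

5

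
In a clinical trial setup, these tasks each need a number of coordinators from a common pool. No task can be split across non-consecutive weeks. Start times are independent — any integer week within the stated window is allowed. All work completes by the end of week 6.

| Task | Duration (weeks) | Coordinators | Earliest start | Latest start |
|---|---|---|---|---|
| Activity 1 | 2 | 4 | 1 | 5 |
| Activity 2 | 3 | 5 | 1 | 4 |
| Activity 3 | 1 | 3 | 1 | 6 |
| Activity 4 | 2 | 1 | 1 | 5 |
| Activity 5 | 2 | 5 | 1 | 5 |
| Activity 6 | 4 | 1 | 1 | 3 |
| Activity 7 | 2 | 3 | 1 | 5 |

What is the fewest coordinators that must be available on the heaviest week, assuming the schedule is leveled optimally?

Early-start (Activity 1@1, Activity 2@1, Activity 3@1, Activity 4@1, Activity 5@1, Activity 6@1, Activity 7@1) gives peak 22: w1:22  w2:19  w3:6  w4:1  w5:0  w6:0.
Shift Activity 3→4, Activity 4→3, Activity 5→5, Activity 6→3, Activity 7→4.
Schedule Activity 1@1, Activity 2@1, Activity 3@4, Activity 4@3, Activity 5@5, Activity 6@3, Activity 7@4: w1:9  w2:9  w3:7  w4:8  w5:9  w6:6 — peak 9.

9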